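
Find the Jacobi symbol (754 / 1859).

Factor out 2: 754 = 2·377. Since 1859 ≡ 3 (mod 8), (2 / 1859) = -1. Now have -(377 / 1859).
377 ≡ 1 (mod 4), so quadratic reciprocity gives (377 / 1859) = (1859 / 377). Reduce: 1859 ≡ 351 (mod 377). Now have -(351 / 377).
377 ≡ 1 (mod 4), so quadratic reciprocity gives (351 / 377) = (377 / 351). Reduce: 377 ≡ 26 (mod 351). Now have -(26 / 351).
Factor out 2: 26 = 2·13. Since 351 ≡ 7 (mod 8), (2 / 351) = +1. Now have -(13 / 351).
13 ≡ 1 (mod 4), so quadratic reciprocity gives (13 / 351) = (351 / 13). Reduce: 351 ≡ 0 (mod 13). Now have -(0 / 13).
The numerator is now 0 with denominator 13 > 1: the symbol is 0.

0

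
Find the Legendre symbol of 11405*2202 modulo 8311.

By multiplicativity, (11405·2202/8311) = (11405/8311)·(2202/8311).
First factor (11405/8311):
(11405/8311)
  = (3094/8311)    [11405 ≡ 3094 mod 8311]
  = (1547/8311)    [8311 ≡ 7 mod 8 ⇒ (2/8311) = +1]
  = -(8311/1547)    [QR: both ≡ 3 mod 4, sign flips]
  = -(576/1547)    [8311 ≡ 576 mod 1547]
  = -(9/1547)    [1547 ≡ 3 mod 8 ⇒ (2/1547)^6 = +1]
  = -(1547/9)    [QR: 9 ≡ 1 mod 4, sign kept]
  = -(8/9)    [1547 ≡ 8 mod 9]
  = -(1/9)    [9 ≡ 1 mod 8 ⇒ (2/9)^3 = +1]
  = -1    [(1/9) = 1]
Second factor (2202/8311):
(2202/8311)
  = (1101/8311)    [8311 ≡ 7 mod 8 ⇒ (2/8311) = +1]
  = (8311/1101)    [QR: 1101 ≡ 1 mod 4, sign kept]
  = (604/1101)    [8311 ≡ 604 mod 1101]
  = (151/1101)    [1101 ≡ 5 mod 8 ⇒ (2/1101)^2 = +1]
  = (1101/151)    [QR: 1101 ≡ 1 mod 4, sign kept]
  = (44/151)    [1101 ≡ 44 mod 151]
  = (11/151)    [151 ≡ 7 mod 8 ⇒ (2/151)^2 = +1]
  = -(151/11)    [QR: both ≡ 3 mod 4, sign flips]
  = -(8/11)    [151 ≡ 8 mod 11]
  = (1/11)    [11 ≡ 3 mod 8 ⇒ (2/11)^3 = -1]
  = 1    [(1/11) = 1]
Product: (-1)·(1) = -1.

-1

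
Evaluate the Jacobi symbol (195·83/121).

By multiplicativity, (195·83/121) = (195/121)·(83/121).
First factor (195/121):
Reduce the numerator: 195 ≡ 74 (mod 121), so (195/121) = (74/121).
Factor out 2: 74 = 2·37. Since 121 ≡ 1 (mod 8), (2/121) = +1. Now have (37/121).
37 ≡ 1 (mod 4), so quadratic reciprocity gives (37/121) = (121/37). Reduce: 121 ≡ 10 (mod 37). Now have (10/37).
Factor out 2: 10 = 2·5. Since 37 ≡ 5 (mod 8), (2/37) = -1. Now have -(5/37).
5 ≡ 1 (mod 4), so quadratic reciprocity gives (5/37) = (37/5). Reduce: 37 ≡ 2 (mod 5). Now have -(2/5).
Factor out 2: 2 = 2. Since 5 ≡ 5 (mod 8), (2/5) = -1. Now have (1/5).
(1/5) = 1. Collecting the sign factors: 1.
Second factor (83/121):
121 ≡ 1 (mod 4), so quadratic reciprocity gives (83/121) = (121/83). Reduce: 121 ≡ 38 (mod 83). Now have (38/83).
Factor out 2: 38 = 2·19. Since 83 ≡ 3 (mod 8), (2/83) = -1. Now have -(19/83).
Both 19 ≡ 3 and 83 ≡ 3 (mod 4), so reciprocity gives (19/83) = -(83/19). Reduce: 83 ≡ 7 (mod 19). Now have (7/19).
Both 7 ≡ 3 and 19 ≡ 3 (mod 4), so reciprocity gives (7/19) = -(19/7). Reduce: 19 ≡ 5 (mod 7). Now have -(5/7).
5 ≡ 1 (mod 4), so quadratic reciprocity gives (5/7) = (7/5). Reduce: 7 ≡ 2 (mod 5). Now have -(2/5).
Factor out 2: 2 = 2. Since 5 ≡ 5 (mod 8), (2/5) = -1. Now have (1/5).
(1/5) = 1. Collecting the sign factors: 1.
Product: (1)·(1) = 1.

1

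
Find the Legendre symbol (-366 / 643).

1

(-366 / 643)
  = (277 / 643)    [-366 ≡ 277 mod 643]
  = (643 / 277)    [QR: 277 ≡ 1 mod 4, sign kept]
  = (89 / 277)    [643 ≡ 89 mod 277]
  = (277 / 89)    [QR: 89 ≡ 1 mod 4, sign kept]
  = (10 / 89)    [277 ≡ 10 mod 89]
  = (5 / 89)    [89 ≡ 1 mod 8 ⇒ (2 / 89) = +1]
  = (89 / 5)    [QR: 5 ≡ 1 mod 4, sign kept]
  = (4 / 5)    [89 ≡ 4 mod 5]
  = (1 / 5)    [5 ≡ 5 mod 8 ⇒ (2 / 5)^2 = +1]
  = 1    [(1 / 5) = 1]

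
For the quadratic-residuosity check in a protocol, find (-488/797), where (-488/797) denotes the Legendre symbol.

-1

(-488/797)
  = (309/797)    [-488 ≡ 309 mod 797]
  = (797/309)    [QR: 309 ≡ 1 mod 4, sign kept]
  = (179/309)    [797 ≡ 179 mod 309]
  = (309/179)    [QR: 309 ≡ 1 mod 4, sign kept]
  = (130/179)    [309 ≡ 130 mod 179]
  = -(65/179)    [179 ≡ 3 mod 8 ⇒ (2/179) = -1]
  = -(179/65)    [QR: 65 ≡ 1 mod 4, sign kept]
  = -(49/65)    [179 ≡ 49 mod 65]
  = -(65/49)    [QR: 49 ≡ 1 mod 4, sign kept]
  = -(16/49)    [65 ≡ 16 mod 49]
  = -(1/49)    [49 ≡ 1 mod 8 ⇒ (2/49)^4 = +1]
  = -1    [(1/49) = 1]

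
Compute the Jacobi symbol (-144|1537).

1

(-144|1537)
  = (1393|1537)    [-144 ≡ 1393 mod 1537]
  = (1537|1393)    [QR: 1393 ≡ 1 mod 4, sign kept]
  = (144|1393)    [1537 ≡ 144 mod 1393]
  = (9|1393)    [1393 ≡ 1 mod 8 ⇒ (2|1393)^4 = +1]
  = (1393|9)    [QR: 9 ≡ 1 mod 4, sign kept]
  = (7|9)    [1393 ≡ 7 mod 9]
  = (9|7)    [QR: 9 ≡ 1 mod 4, sign kept]
  = (2|7)    [9 ≡ 2 mod 7]
  = (1|7)    [7 ≡ 7 mod 8 ⇒ (2|7) = +1]
  = 1    [(1|7) = 1]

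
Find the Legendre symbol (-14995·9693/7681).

1

By multiplicativity, (-14995·9693/7681) = (-14995/7681)·(9693/7681).
First factor (-14995/7681):
(-14995/7681)
  = (14995/7681)    [7681 ≡ 1 mod 4 ⇒ (-1/7681) = +1]
  = (7314/7681)    [14995 ≡ 7314 mod 7681]
  = (3657/7681)    [7681 ≡ 1 mod 8 ⇒ (2/7681) = +1]
  = (7681/3657)    [QR: 3657 ≡ 1 mod 4, sign kept]
  = (367/3657)    [7681 ≡ 367 mod 3657]
  = (3657/367)    [QR: 3657 ≡ 1 mod 4, sign kept]
  = (354/367)    [3657 ≡ 354 mod 367]
  = (177/367)    [367 ≡ 7 mod 8 ⇒ (2/367) = +1]
  = (367/177)    [QR: 177 ≡ 1 mod 4, sign kept]
  = (13/177)    [367 ≡ 13 mod 177]
  = (177/13)    [QR: 13 ≡ 1 mod 4, sign kept]
  = (8/13)    [177 ≡ 8 mod 13]
  = -(1/13)    [13 ≡ 5 mod 8 ⇒ (2/13)^3 = -1]
  = -1    [(1/13) = 1]
Second factor (9693/7681):
(9693/7681)
  = (2012/7681)    [9693 ≡ 2012 mod 7681]
  = (503/7681)    [7681 ≡ 1 mod 8 ⇒ (2/7681)^2 = +1]
  = (7681/503)    [QR: 7681 ≡ 1 mod 4, sign kept]
  = (136/503)    [7681 ≡ 136 mod 503]
  = (17/503)    [503 ≡ 7 mod 8 ⇒ (2/503)^3 = +1]
  = (503/17)    [QR: 17 ≡ 1 mod 4, sign kept]
  = (10/17)    [503 ≡ 10 mod 17]
  = (5/17)    [17 ≡ 1 mod 8 ⇒ (2/17) = +1]
  = (17/5)    [QR: 5 ≡ 1 mod 4, sign kept]
  = (2/5)    [17 ≡ 2 mod 5]
  = -(1/5)    [5 ≡ 5 mod 8 ⇒ (2/5) = -1]
  = -1    [(1/5) = 1]
Product: (-1)·(-1) = 1.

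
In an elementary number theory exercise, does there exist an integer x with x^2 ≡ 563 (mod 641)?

641 ≡ 1 (mod 4), so quadratic reciprocity gives (563|641) = (641|563). Reduce: 641 ≡ 78 (mod 563). Now have (78|563).
Factor out 2: 78 = 2·39. Since 563 ≡ 3 (mod 8), (2|563) = -1. Now have -(39|563).
Both 39 ≡ 3 and 563 ≡ 3 (mod 4), so reciprocity gives (39|563) = -(563|39). Reduce: 563 ≡ 17 (mod 39). Now have (17|39).
17 ≡ 1 (mod 4), so quadratic reciprocity gives (17|39) = (39|17). Reduce: 39 ≡ 5 (mod 17). Now have (5|17).
5 ≡ 1 (mod 4), so quadratic reciprocity gives (5|17) = (17|5). Reduce: 17 ≡ 2 (mod 5). Now have (2|5).
Factor out 2: 2 = 2. Since 5 ≡ 5 (mod 8), (2|5) = -1. Now have -(1|5).
(1|5) = 1. Collecting the sign factors: -1.
(563|641) = -1, and 641 is prime, so 563 is not a quadratic residue mod 641.

no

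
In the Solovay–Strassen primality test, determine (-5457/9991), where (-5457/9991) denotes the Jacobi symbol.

Reduce the numerator: -5457 ≡ 4534 (mod 9991), so (-5457/9991) = (4534/9991).
Factor out 2: 4534 = 2·2267. Since 9991 ≡ 7 (mod 8), (2/9991) = +1. Now have (2267/9991).
Both 2267 ≡ 3 and 9991 ≡ 3 (mod 4), so reciprocity gives (2267/9991) = -(9991/2267). Reduce: 9991 ≡ 923 (mod 2267). Now have -(923/2267).
Both 923 ≡ 3 and 2267 ≡ 3 (mod 4), so reciprocity gives (923/2267) = -(2267/923). Reduce: 2267 ≡ 421 (mod 923). Now have (421/923).
421 ≡ 1 (mod 4), so quadratic reciprocity gives (421/923) = (923/421). Reduce: 923 ≡ 81 (mod 421). Now have (81/421).
81 ≡ 1 (mod 4), so quadratic reciprocity gives (81/421) = (421/81). Reduce: 421 ≡ 16 (mod 81). Now have (16/81).
Factor out 2: 16 = 2^4. Since 81 ≡ 1 (mod 8), (2/81) = +1, and (2/81)^4 = +1. Now have (1/81).
(1/81) = 1. Collecting the sign factors: 1.

1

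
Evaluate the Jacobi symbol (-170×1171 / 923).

-1

By multiplicativity, (-170·1171 / 923) = (-170 / 923)·(1171 / 923).
First factor (-170 / 923):
(-170 / 923)
  = -(170 / 923)    [923 ≡ 3 mod 4 ⇒ (-1 / 923) = -1]
  = (85 / 923)    [923 ≡ 3 mod 8 ⇒ (2 / 923) = -1]
  = (923 / 85)    [QR: 85 ≡ 1 mod 4, sign kept]
  = (73 / 85)    [923 ≡ 73 mod 85]
  = (85 / 73)    [QR: 73 ≡ 1 mod 4, sign kept]
  = (12 / 73)    [85 ≡ 12 mod 73]
  = (3 / 73)    [73 ≡ 1 mod 8 ⇒ (2 / 73)^2 = +1]
  = (73 / 3)    [QR: 73 ≡ 1 mod 4, sign kept]
  = (1 / 3)    [73 ≡ 1 mod 3]
  = 1    [(1 / 3) = 1]
Second factor (1171 / 923):
(1171 / 923)
  = (248 / 923)    [1171 ≡ 248 mod 923]
  = -(31 / 923)    [923 ≡ 3 mod 8 ⇒ (2 / 923)^3 = -1]
  = (923 / 31)    [QR: both ≡ 3 mod 4, sign flips]
  = (24 / 31)    [923 ≡ 24 mod 31]
  = (3 / 31)    [31 ≡ 7 mod 8 ⇒ (2 / 31)^3 = +1]
  = -(31 / 3)    [QR: both ≡ 3 mod 4, sign flips]
  = -(1 / 3)    [31 ≡ 1 mod 3]
  = -1    [(1 / 3) = 1]
Product: (1)·(-1) = -1.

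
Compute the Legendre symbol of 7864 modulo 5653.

-1

(7864|5653)
  = (2211|5653)    [7864 ≡ 2211 mod 5653]
  = (5653|2211)    [QR: 5653 ≡ 1 mod 4, sign kept]
  = (1231|2211)    [5653 ≡ 1231 mod 2211]
  = -(2211|1231)    [QR: both ≡ 3 mod 4, sign flips]
  = -(980|1231)    [2211 ≡ 980 mod 1231]
  = -(245|1231)    [1231 ≡ 7 mod 8 ⇒ (2|1231)^2 = +1]
  = -(1231|245)    [QR: 245 ≡ 1 mod 4, sign kept]
  = -(6|245)    [1231 ≡ 6 mod 245]
  = (3|245)    [245 ≡ 5 mod 8 ⇒ (2|245) = -1]
  = (245|3)    [QR: 245 ≡ 1 mod 4, sign kept]
  = (2|3)    [245 ≡ 2 mod 3]
  = -(1|3)    [3 ≡ 3 mod 8 ⇒ (2|3) = -1]
  = -1    [(1|3) = 1]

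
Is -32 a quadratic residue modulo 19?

yes

Reduce the numerator: -32 ≡ 6 (mod 19), so (-32|19) = (6|19).
Factor out 2: 6 = 2·3. Since 19 ≡ 3 (mod 8), (2|19) = -1. Now have -(3|19).
Both 3 ≡ 3 and 19 ≡ 3 (mod 4), so reciprocity gives (3|19) = -(19|3). Reduce: 19 ≡ 1 (mod 3). Now have (1|3).
(1|3) = 1. Collecting the sign factors: 1.
(-32|19) = 1, and 19 is prime, so -32 is a quadratic residue mod 19.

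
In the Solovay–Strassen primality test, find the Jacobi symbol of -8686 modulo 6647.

(-8686/6647)
  = -(8686/6647)    [6647 ≡ 3 mod 4 ⇒ (-1/6647) = -1]
  = -(2039/6647)    [8686 ≡ 2039 mod 6647]
  = (6647/2039)    [QR: both ≡ 3 mod 4, sign flips]
  = (530/2039)    [6647 ≡ 530 mod 2039]
  = (265/2039)    [2039 ≡ 7 mod 8 ⇒ (2/2039) = +1]
  = (2039/265)    [QR: 265 ≡ 1 mod 4, sign kept]
  = (184/265)    [2039 ≡ 184 mod 265]
  = (23/265)    [265 ≡ 1 mod 8 ⇒ (2/265)^3 = +1]
  = (265/23)    [QR: 265 ≡ 1 mod 4, sign kept]
  = (12/23)    [265 ≡ 12 mod 23]
  = (3/23)    [23 ≡ 7 mod 8 ⇒ (2/23)^2 = +1]
  = -(23/3)    [QR: both ≡ 3 mod 4, sign flips]
  = -(2/3)    [23 ≡ 2 mod 3]
  = (1/3)    [3 ≡ 3 mod 8 ⇒ (2/3) = -1]
  = 1    [(1/3) = 1]

1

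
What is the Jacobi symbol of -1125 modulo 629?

Reduce the numerator: -1125 ≡ 133 (mod 629), so (-1125 / 629) = (133 / 629).
133 ≡ 1 (mod 4), so quadratic reciprocity gives (133 / 629) = (629 / 133). Reduce: 629 ≡ 97 (mod 133). Now have (97 / 133).
97 ≡ 1 (mod 4), so quadratic reciprocity gives (97 / 133) = (133 / 97). Reduce: 133 ≡ 36 (mod 97). Now have (36 / 97).
Factor out 2: 36 = 2^2·9. Since 97 ≡ 1 (mod 8), (2 / 97) = +1, and (2 / 97)^2 = +1. Now have (9 / 97).
9 ≡ 1 (mod 4), so quadratic reciprocity gives (9 / 97) = (97 / 9). Reduce: 97 ≡ 7 (mod 9). Now have (7 / 9).
9 ≡ 1 (mod 4), so quadratic reciprocity gives (7 / 9) = (9 / 7). Reduce: 9 ≡ 2 (mod 7). Now have (2 / 7).
Factor out 2: 2 = 2. Since 7 ≡ 7 (mod 8), (2 / 7) = +1. Now have (1 / 7).
(1 / 7) = 1. Collecting the sign factors: 1.

1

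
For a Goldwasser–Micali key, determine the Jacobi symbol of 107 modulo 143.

(107 / 143)
  = -(143 / 107)    [QR: both ≡ 3 mod 4, sign flips]
  = -(36 / 107)    [143 ≡ 36 mod 107]
  = -(9 / 107)    [107 ≡ 3 mod 8 ⇒ (2 / 107)^2 = +1]
  = -(107 / 9)    [QR: 9 ≡ 1 mod 4, sign kept]
  = -(8 / 9)    [107 ≡ 8 mod 9]
  = -(1 / 9)    [9 ≡ 1 mod 8 ⇒ (2 / 9)^3 = +1]
  = -1    [(1 / 9) = 1]

-1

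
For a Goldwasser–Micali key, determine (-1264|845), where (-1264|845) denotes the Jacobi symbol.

1

(-1264|845)
  = (426|845)    [-1264 ≡ 426 mod 845]
  = -(213|845)    [845 ≡ 5 mod 8 ⇒ (2|845) = -1]
  = -(845|213)    [QR: 213 ≡ 1 mod 4, sign kept]
  = -(206|213)    [845 ≡ 206 mod 213]
  = (103|213)    [213 ≡ 5 mod 8 ⇒ (2|213) = -1]
  = (213|103)    [QR: 213 ≡ 1 mod 4, sign kept]
  = (7|103)    [213 ≡ 7 mod 103]
  = -(103|7)    [QR: both ≡ 3 mod 4, sign flips]
  = -(5|7)    [103 ≡ 5 mod 7]
  = -(7|5)    [QR: 5 ≡ 1 mod 4, sign kept]
  = -(2|5)    [7 ≡ 2 mod 5]
  = (1|5)    [5 ≡ 5 mod 8 ⇒ (2|5) = -1]
  = 1    [(1|5) = 1]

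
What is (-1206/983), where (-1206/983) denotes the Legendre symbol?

(-1206/983)
  = (760/983)    [-1206 ≡ 760 mod 983]
  = (95/983)    [983 ≡ 7 mod 8 ⇒ (2/983)^3 = +1]
  = -(983/95)    [QR: both ≡ 3 mod 4, sign flips]
  = -(33/95)    [983 ≡ 33 mod 95]
  = -(95/33)    [QR: 33 ≡ 1 mod 4, sign kept]
  = -(29/33)    [95 ≡ 29 mod 33]
  = -(33/29)    [QR: 29 ≡ 1 mod 4, sign kept]
  = -(4/29)    [33 ≡ 4 mod 29]
  = -(1/29)    [29 ≡ 5 mod 8 ⇒ (2/29)^2 = +1]
  = -1    [(1/29) = 1]

-1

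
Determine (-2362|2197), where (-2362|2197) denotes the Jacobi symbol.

Reduce the numerator: -2362 ≡ 2032 (mod 2197), so (-2362|2197) = (2032|2197).
Factor out 2: 2032 = 2^4·127. Since 2197 ≡ 5 (mod 8), (2|2197) = -1, and (2|2197)^4 = +1. Now have (127|2197).
2197 ≡ 1 (mod 4), so quadratic reciprocity gives (127|2197) = (2197|127). Reduce: 2197 ≡ 38 (mod 127). Now have (38|127).
Factor out 2: 38 = 2·19. Since 127 ≡ 7 (mod 8), (2|127) = +1. Now have (19|127).
Both 19 ≡ 3 and 127 ≡ 3 (mod 4), so reciprocity gives (19|127) = -(127|19). Reduce: 127 ≡ 13 (mod 19). Now have -(13|19).
13 ≡ 1 (mod 4), so quadratic reciprocity gives (13|19) = (19|13). Reduce: 19 ≡ 6 (mod 13). Now have -(6|13).
Factor out 2: 6 = 2·3. Since 13 ≡ 5 (mod 8), (2|13) = -1. Now have (3|13).
13 ≡ 1 (mod 4), so quadratic reciprocity gives (3|13) = (13|3). Reduce: 13 ≡ 1 (mod 3). Now have (1|3).
(1|3) = 1. Collecting the sign factors: 1.

1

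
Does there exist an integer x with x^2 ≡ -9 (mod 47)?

no

(-9|47)
  = (38|47)    [-9 ≡ 38 mod 47]
  = (19|47)    [47 ≡ 7 mod 8 ⇒ (2|47) = +1]
  = -(47|19)    [QR: both ≡ 3 mod 4, sign flips]
  = -(9|19)    [47 ≡ 9 mod 19]
  = -(19|9)    [QR: 9 ≡ 1 mod 4, sign kept]
  = -(1|9)    [19 ≡ 1 mod 9]
  = -1    [(1|9) = 1]
The Legendre symbol is -1, so x^2 ≡ -9 (mod 47) has no solution.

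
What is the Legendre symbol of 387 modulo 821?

1

(387/821)
  = (821/387)    [QR: 821 ≡ 1 mod 4, sign kept]
  = (47/387)    [821 ≡ 47 mod 387]
  = -(387/47)    [QR: both ≡ 3 mod 4, sign flips]
  = -(11/47)    [387 ≡ 11 mod 47]
  = (47/11)    [QR: both ≡ 3 mod 4, sign flips]
  = (3/11)    [47 ≡ 3 mod 11]
  = -(11/3)    [QR: both ≡ 3 mod 4, sign flips]
  = -(2/3)    [11 ≡ 2 mod 3]
  = (1/3)    [3 ≡ 3 mod 8 ⇒ (2/3) = -1]
  = 1    [(1/3) = 1]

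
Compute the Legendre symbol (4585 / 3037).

Reduce the numerator: 4585 ≡ 1548 (mod 3037), so (4585 / 3037) = (1548 / 3037).
Factor out 2: 1548 = 2^2·387. Since 3037 ≡ 5 (mod 8), (2 / 3037) = -1, and (2 / 3037)^2 = +1. Now have (387 / 3037).
3037 ≡ 1 (mod 4), so quadratic reciprocity gives (387 / 3037) = (3037 / 387). Reduce: 3037 ≡ 328 (mod 387). Now have (328 / 387).
Factor out 2: 328 = 2^3·41. Since 387 ≡ 3 (mod 8), (2 / 387) = -1, and (2 / 387)^3 = -1. Now have -(41 / 387).
41 ≡ 1 (mod 4), so quadratic reciprocity gives (41 / 387) = (387 / 41). Reduce: 387 ≡ 18 (mod 41). Now have -(18 / 41).
Factor out 2: 18 = 2·9. Since 41 ≡ 1 (mod 8), (2 / 41) = +1. Now have -(9 / 41).
9 ≡ 1 (mod 4), so quadratic reciprocity gives (9 / 41) = (41 / 9). Reduce: 41 ≡ 5 (mod 9). Now have -(5 / 9).
5 ≡ 1 (mod 4), so quadratic reciprocity gives (5 / 9) = (9 / 5). Reduce: 9 ≡ 4 (mod 5). Now have -(4 / 5).
Factor out 2: 4 = 2^2. Since 5 ≡ 5 (mod 8), (2 / 5) = -1, and (2 / 5)^2 = +1. Now have -(1 / 5).
(1 / 5) = 1. Collecting the sign factors: -1.

-1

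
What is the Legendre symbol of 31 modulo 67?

-1

(31/67)
  = -(67/31)    [QR: both ≡ 3 mod 4, sign flips]
  = -(5/31)    [67 ≡ 5 mod 31]
  = -(31/5)    [QR: 5 ≡ 1 mod 4, sign kept]
  = -(1/5)    [31 ≡ 1 mod 5]
  = -1    [(1/5) = 1]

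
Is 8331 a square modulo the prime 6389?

Reduce the numerator: 8331 ≡ 1942 (mod 6389), so (8331/6389) = (1942/6389).
Factor out 2: 1942 = 2·971. Since 6389 ≡ 5 (mod 8), (2/6389) = -1. Now have -(971/6389).
6389 ≡ 1 (mod 4), so quadratic reciprocity gives (971/6389) = (6389/971). Reduce: 6389 ≡ 563 (mod 971). Now have -(563/971).
Both 563 ≡ 3 and 971 ≡ 3 (mod 4), so reciprocity gives (563/971) = -(971/563). Reduce: 971 ≡ 408 (mod 563). Now have (408/563).
Factor out 2: 408 = 2^3·51. Since 563 ≡ 3 (mod 8), (2/563) = -1, and (2/563)^3 = -1. Now have -(51/563).
Both 51 ≡ 3 and 563 ≡ 3 (mod 4), so reciprocity gives (51/563) = -(563/51). Reduce: 563 ≡ 2 (mod 51). Now have (2/51).
Factor out 2: 2 = 2. Since 51 ≡ 3 (mod 8), (2/51) = -1. Now have -(1/51).
(1/51) = 1. Collecting the sign factors: -1.
(8331/6389) = -1, and 6389 is prime, so 8331 is not a quadratic residue mod 6389.

no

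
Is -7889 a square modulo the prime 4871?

(-7889/4871)
  = -(7889/4871)    [4871 ≡ 3 mod 4 ⇒ (-1/4871) = -1]
  = -(3018/4871)    [7889 ≡ 3018 mod 4871]
  = -(1509/4871)    [4871 ≡ 7 mod 8 ⇒ (2/4871) = +1]
  = -(4871/1509)    [QR: 1509 ≡ 1 mod 4, sign kept]
  = -(344/1509)    [4871 ≡ 344 mod 1509]
  = (43/1509)    [1509 ≡ 5 mod 8 ⇒ (2/1509)^3 = -1]
  = (1509/43)    [QR: 1509 ≡ 1 mod 4, sign kept]
  = (4/43)    [1509 ≡ 4 mod 43]
  = (1/43)    [43 ≡ 3 mod 8 ⇒ (2/43)^2 = +1]
  = 1    [(1/43) = 1]
The Legendre symbol is 1, so x^2 ≡ -7889 (mod 4871) has solution.

yes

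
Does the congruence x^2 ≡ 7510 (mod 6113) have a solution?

no

(7510/6113)
  = (1397/6113)    [7510 ≡ 1397 mod 6113]
  = (6113/1397)    [QR: 1397 ≡ 1 mod 4, sign kept]
  = (525/1397)    [6113 ≡ 525 mod 1397]
  = (1397/525)    [QR: 525 ≡ 1 mod 4, sign kept]
  = (347/525)    [1397 ≡ 347 mod 525]
  = (525/347)    [QR: 525 ≡ 1 mod 4, sign kept]
  = (178/347)    [525 ≡ 178 mod 347]
  = -(89/347)    [347 ≡ 3 mod 8 ⇒ (2/347) = -1]
  = -(347/89)    [QR: 89 ≡ 1 mod 4, sign kept]
  = -(80/89)    [347 ≡ 80 mod 89]
  = -(5/89)    [89 ≡ 1 mod 8 ⇒ (2/89)^4 = +1]
  = -(89/5)    [QR: 5 ≡ 1 mod 4, sign kept]
  = -(4/5)    [89 ≡ 4 mod 5]
  = -(1/5)    [5 ≡ 5 mod 8 ⇒ (2/5)^2 = +1]
  = -1    [(1/5) = 1]
(7510/6113) = -1, and 6113 is prime, so 7510 is not a quadratic residue mod 6113.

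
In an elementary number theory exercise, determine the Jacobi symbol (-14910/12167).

(-14910/12167)
  = (9424/12167)    [-14910 ≡ 9424 mod 12167]
  = (589/12167)    [12167 ≡ 7 mod 8 ⇒ (2/12167)^4 = +1]
  = (12167/589)    [QR: 589 ≡ 1 mod 4, sign kept]
  = (387/589)    [12167 ≡ 387 mod 589]
  = (589/387)    [QR: 589 ≡ 1 mod 4, sign kept]
  = (202/387)    [589 ≡ 202 mod 387]
  = -(101/387)    [387 ≡ 3 mod 8 ⇒ (2/387) = -1]
  = -(387/101)    [QR: 101 ≡ 1 mod 4, sign kept]
  = -(84/101)    [387 ≡ 84 mod 101]
  = -(21/101)    [101 ≡ 5 mod 8 ⇒ (2/101)^2 = +1]
  = -(101/21)    [QR: 21 ≡ 1 mod 4, sign kept]
  = -(17/21)    [101 ≡ 17 mod 21]
  = -(21/17)    [QR: 17 ≡ 1 mod 4, sign kept]
  = -(4/17)    [21 ≡ 4 mod 17]
  = -(1/17)    [17 ≡ 1 mod 8 ⇒ (2/17)^2 = +1]
  = -1    [(1/17) = 1]

-1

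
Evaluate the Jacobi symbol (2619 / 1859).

Reduce the numerator: 2619 ≡ 760 (mod 1859), so (2619 / 1859) = (760 / 1859).
Factor out 2: 760 = 2^3·95. Since 1859 ≡ 3 (mod 8), (2 / 1859) = -1, and (2 / 1859)^3 = -1. Now have -(95 / 1859).
Both 95 ≡ 3 and 1859 ≡ 3 (mod 4), so reciprocity gives (95 / 1859) = -(1859 / 95). Reduce: 1859 ≡ 54 (mod 95). Now have (54 / 95).
Factor out 2: 54 = 2·27. Since 95 ≡ 7 (mod 8), (2 / 95) = +1. Now have (27 / 95).
Both 27 ≡ 3 and 95 ≡ 3 (mod 4), so reciprocity gives (27 / 95) = -(95 / 27). Reduce: 95 ≡ 14 (mod 27). Now have -(14 / 27).
Factor out 2: 14 = 2·7. Since 27 ≡ 3 (mod 8), (2 / 27) = -1. Now have (7 / 27).
Both 7 ≡ 3 and 27 ≡ 3 (mod 4), so reciprocity gives (7 / 27) = -(27 / 7). Reduce: 27 ≡ 6 (mod 7). Now have -(6 / 7).
Factor out 2: 6 = 2·3. Since 7 ≡ 7 (mod 8), (2 / 7) = +1. Now have -(3 / 7).
Both 3 ≡ 3 and 7 ≡ 3 (mod 4), so reciprocity gives (3 / 7) = -(7 / 3). Reduce: 7 ≡ 1 (mod 3). Now have (1 / 3).
(1 / 3) = 1. Collecting the sign factors: 1.

1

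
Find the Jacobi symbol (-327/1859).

Reduce the numerator: -327 ≡ 1532 (mod 1859), so (-327/1859) = (1532/1859).
Factor out 2: 1532 = 2^2·383. Since 1859 ≡ 3 (mod 8), (2/1859) = -1, and (2/1859)^2 = +1. Now have (383/1859).
Both 383 ≡ 3 and 1859 ≡ 3 (mod 4), so reciprocity gives (383/1859) = -(1859/383). Reduce: 1859 ≡ 327 (mod 383). Now have -(327/383).
Both 327 ≡ 3 and 383 ≡ 3 (mod 4), so reciprocity gives (327/383) = -(383/327). Reduce: 383 ≡ 56 (mod 327). Now have (56/327).
Factor out 2: 56 = 2^3·7. Since 327 ≡ 7 (mod 8), (2/327) = +1, and (2/327)^3 = +1. Now have (7/327).
Both 7 ≡ 3 and 327 ≡ 3 (mod 4), so reciprocity gives (7/327) = -(327/7). Reduce: 327 ≡ 5 (mod 7). Now have -(5/7).
5 ≡ 1 (mod 4), so quadratic reciprocity gives (5/7) = (7/5). Reduce: 7 ≡ 2 (mod 5). Now have -(2/5).
Factor out 2: 2 = 2. Since 5 ≡ 5 (mod 8), (2/5) = -1. Now have (1/5).
(1/5) = 1. Collecting the sign factors: 1.

1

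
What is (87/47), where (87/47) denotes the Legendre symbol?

-1

Reduce the numerator: 87 ≡ 40 (mod 47), so (87/47) = (40/47).
Factor out 2: 40 = 2^3·5. Since 47 ≡ 7 (mod 8), (2/47) = +1, and (2/47)^3 = +1. Now have (5/47).
5 ≡ 1 (mod 4), so quadratic reciprocity gives (5/47) = (47/5). Reduce: 47 ≡ 2 (mod 5). Now have (2/5).
Factor out 2: 2 = 2. Since 5 ≡ 5 (mod 8), (2/5) = -1. Now have -(1/5).
(1/5) = 1. Collecting the sign factors: -1.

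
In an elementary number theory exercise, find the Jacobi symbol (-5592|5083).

1

(-5592|5083)
  = -(5592|5083)    [5083 ≡ 3 mod 4 ⇒ (-1|5083) = -1]
  = -(509|5083)    [5592 ≡ 509 mod 5083]
  = -(5083|509)    [QR: 509 ≡ 1 mod 4, sign kept]
  = -(502|509)    [5083 ≡ 502 mod 509]
  = (251|509)    [509 ≡ 5 mod 8 ⇒ (2|509) = -1]
  = (509|251)    [QR: 509 ≡ 1 mod 4, sign kept]
  = (7|251)    [509 ≡ 7 mod 251]
  = -(251|7)    [QR: both ≡ 3 mod 4, sign flips]
  = -(6|7)    [251 ≡ 6 mod 7]
  = -(3|7)    [7 ≡ 7 mod 8 ⇒ (2|7) = +1]
  = (7|3)    [QR: both ≡ 3 mod 4, sign flips]
  = (1|3)    [7 ≡ 1 mod 3]
  = 1    [(1|3) = 1]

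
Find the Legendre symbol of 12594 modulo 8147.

-1

(12594 / 8147)
  = (4447 / 8147)    [12594 ≡ 4447 mod 8147]
  = -(8147 / 4447)    [QR: both ≡ 3 mod 4, sign flips]
  = -(3700 / 4447)    [8147 ≡ 3700 mod 4447]
  = -(925 / 4447)    [4447 ≡ 7 mod 8 ⇒ (2 / 4447)^2 = +1]
  = -(4447 / 925)    [QR: 925 ≡ 1 mod 4, sign kept]
  = -(747 / 925)    [4447 ≡ 747 mod 925]
  = -(925 / 747)    [QR: 925 ≡ 1 mod 4, sign kept]
  = -(178 / 747)    [925 ≡ 178 mod 747]
  = (89 / 747)    [747 ≡ 3 mod 8 ⇒ (2 / 747) = -1]
  = (747 / 89)    [QR: 89 ≡ 1 mod 4, sign kept]
  = (35 / 89)    [747 ≡ 35 mod 89]
  = (89 / 35)    [QR: 89 ≡ 1 mod 4, sign kept]
  = (19 / 35)    [89 ≡ 19 mod 35]
  = -(35 / 19)    [QR: both ≡ 3 mod 4, sign flips]
  = -(16 / 19)    [35 ≡ 16 mod 19]
  = -(1 / 19)    [19 ≡ 3 mod 8 ⇒ (2 / 19)^4 = +1]
  = -1    [(1 / 19) = 1]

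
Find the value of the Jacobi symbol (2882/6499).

-1

Factor out 2: 2882 = 2·1441. Since 6499 ≡ 3 (mod 8), (2/6499) = -1. Now have -(1441/6499).
1441 ≡ 1 (mod 4), so quadratic reciprocity gives (1441/6499) = (6499/1441). Reduce: 6499 ≡ 735 (mod 1441). Now have -(735/1441).
1441 ≡ 1 (mod 4), so quadratic reciprocity gives (735/1441) = (1441/735). Reduce: 1441 ≡ 706 (mod 735). Now have -(706/735).
Factor out 2: 706 = 2·353. Since 735 ≡ 7 (mod 8), (2/735) = +1. Now have -(353/735).
353 ≡ 1 (mod 4), so quadratic reciprocity gives (353/735) = (735/353). Reduce: 735 ≡ 29 (mod 353). Now have -(29/353).
29 ≡ 1 (mod 4), so quadratic reciprocity gives (29/353) = (353/29). Reduce: 353 ≡ 5 (mod 29). Now have -(5/29).
5 ≡ 1 (mod 4), so quadratic reciprocity gives (5/29) = (29/5). Reduce: 29 ≡ 4 (mod 5). Now have -(4/5).
Factor out 2: 4 = 2^2. Since 5 ≡ 5 (mod 8), (2/5) = -1, and (2/5)^2 = +1. Now have -(1/5).
(1/5) = 1. Collecting the sign factors: -1.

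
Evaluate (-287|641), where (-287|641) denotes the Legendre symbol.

Reduce the numerator: -287 ≡ 354 (mod 641), so (-287|641) = (354|641).
Factor out 2: 354 = 2·177. Since 641 ≡ 1 (mod 8), (2|641) = +1. Now have (177|641).
177 ≡ 1 (mod 4), so quadratic reciprocity gives (177|641) = (641|177). Reduce: 641 ≡ 110 (mod 177). Now have (110|177).
Factor out 2: 110 = 2·55. Since 177 ≡ 1 (mod 8), (2|177) = +1. Now have (55|177).
177 ≡ 1 (mod 4), so quadratic reciprocity gives (55|177) = (177|55). Reduce: 177 ≡ 12 (mod 55). Now have (12|55).
Factor out 2: 12 = 2^2·3. Since 55 ≡ 7 (mod 8), (2|55) = +1, and (2|55)^2 = +1. Now have (3|55).
Both 3 ≡ 3 and 55 ≡ 3 (mod 4), so reciprocity gives (3|55) = -(55|3). Reduce: 55 ≡ 1 (mod 3). Now have -(1|3).
(1|3) = 1. Collecting the sign factors: -1.

-1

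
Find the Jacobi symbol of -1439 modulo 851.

Pull out -1: (-1439/851) = (-1/851)·(1439/851). Since 851 ≡ 3 (mod 4), (-1/851) = -1. Now have -(1439/851).
Reduce the numerator: 1439 ≡ 588 (mod 851), so (1439/851) = (588/851).
Factor out 2: 588 = 2^2·147. Since 851 ≡ 3 (mod 8), (2/851) = -1, and (2/851)^2 = +1. Now have -(147/851).
Both 147 ≡ 3 and 851 ≡ 3 (mod 4), so reciprocity gives (147/851) = -(851/147). Reduce: 851 ≡ 116 (mod 147). Now have (116/147).
Factor out 2: 116 = 2^2·29. Since 147 ≡ 3 (mod 8), (2/147) = -1, and (2/147)^2 = +1. Now have (29/147).
29 ≡ 1 (mod 4), so quadratic reciprocity gives (29/147) = (147/29). Reduce: 147 ≡ 2 (mod 29). Now have (2/29).
Factor out 2: 2 = 2. Since 29 ≡ 5 (mod 8), (2/29) = -1. Now have -(1/29).
(1/29) = 1. Collecting the sign factors: -1.

-1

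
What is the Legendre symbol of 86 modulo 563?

Factor out 2: 86 = 2·43. Since 563 ≡ 3 (mod 8), (2/563) = -1. Now have -(43/563).
Both 43 ≡ 3 and 563 ≡ 3 (mod 4), so reciprocity gives (43/563) = -(563/43). Reduce: 563 ≡ 4 (mod 43). Now have (4/43).
Factor out 2: 4 = 2^2. Since 43 ≡ 3 (mod 8), (2/43) = -1, and (2/43)^2 = +1. Now have (1/43).
(1/43) = 1. Collecting the sign factors: 1.

1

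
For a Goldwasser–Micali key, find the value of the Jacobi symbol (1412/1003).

-1

Reduce the numerator: 1412 ≡ 409 (mod 1003), so (1412/1003) = (409/1003).
409 ≡ 1 (mod 4), so quadratic reciprocity gives (409/1003) = (1003/409). Reduce: 1003 ≡ 185 (mod 409). Now have (185/409).
185 ≡ 1 (mod 4), so quadratic reciprocity gives (185/409) = (409/185). Reduce: 409 ≡ 39 (mod 185). Now have (39/185).
185 ≡ 1 (mod 4), so quadratic reciprocity gives (39/185) = (185/39). Reduce: 185 ≡ 29 (mod 39). Now have (29/39).
29 ≡ 1 (mod 4), so quadratic reciprocity gives (29/39) = (39/29). Reduce: 39 ≡ 10 (mod 29). Now have (10/29).
Factor out 2: 10 = 2·5. Since 29 ≡ 5 (mod 8), (2/29) = -1. Now have -(5/29).
5 ≡ 1 (mod 4), so quadratic reciprocity gives (5/29) = (29/5). Reduce: 29 ≡ 4 (mod 5). Now have -(4/5).
Factor out 2: 4 = 2^2. Since 5 ≡ 5 (mod 8), (2/5) = -1, and (2/5)^2 = +1. Now have -(1/5).
(1/5) = 1. Collecting the sign factors: -1.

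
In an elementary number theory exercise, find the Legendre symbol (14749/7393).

1

Reduce the numerator: 14749 ≡ 7356 (mod 7393), so (14749/7393) = (7356/7393).
Factor out 2: 7356 = 2^2·1839. Since 7393 ≡ 1 (mod 8), (2/7393) = +1, and (2/7393)^2 = +1. Now have (1839/7393).
7393 ≡ 1 (mod 4), so quadratic reciprocity gives (1839/7393) = (7393/1839). Reduce: 7393 ≡ 37 (mod 1839). Now have (37/1839).
37 ≡ 1 (mod 4), so quadratic reciprocity gives (37/1839) = (1839/37). Reduce: 1839 ≡ 26 (mod 37). Now have (26/37).
Factor out 2: 26 = 2·13. Since 37 ≡ 5 (mod 8), (2/37) = -1. Now have -(13/37).
13 ≡ 1 (mod 4), so quadratic reciprocity gives (13/37) = (37/13). Reduce: 37 ≡ 11 (mod 13). Now have -(11/13).
13 ≡ 1 (mod 4), so quadratic reciprocity gives (11/13) = (13/11). Reduce: 13 ≡ 2 (mod 11). Now have -(2/11).
Factor out 2: 2 = 2. Since 11 ≡ 3 (mod 8), (2/11) = -1. Now have (1/11).
(1/11) = 1. Collecting the sign factors: 1.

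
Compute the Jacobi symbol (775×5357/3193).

0

By multiplicativity, (775·5357/3193) = (775/3193)·(5357/3193).
First factor (775/3193):
(775/3193)
  = (3193/775)    [QR: 3193 ≡ 1 mod 4, sign kept]
  = (93/775)    [3193 ≡ 93 mod 775]
  = (775/93)    [QR: 93 ≡ 1 mod 4, sign kept]
  = (31/93)    [775 ≡ 31 mod 93]
  = (93/31)    [QR: 93 ≡ 1 mod 4, sign kept]
  = (0/31)    [93 ≡ 0 mod 31]
  = 0    [numerator 0, gcd > 1]
Second factor (5357/3193):
(5357/3193)
  = (2164/3193)    [5357 ≡ 2164 mod 3193]
  = (541/3193)    [3193 ≡ 1 mod 8 ⇒ (2/3193)^2 = +1]
  = (3193/541)    [QR: 541 ≡ 1 mod 4, sign kept]
  = (488/541)    [3193 ≡ 488 mod 541]
  = -(61/541)    [541 ≡ 5 mod 8 ⇒ (2/541)^3 = -1]
  = -(541/61)    [QR: 61 ≡ 1 mod 4, sign kept]
  = -(53/61)    [541 ≡ 53 mod 61]
  = -(61/53)    [QR: 53 ≡ 1 mod 4, sign kept]
  = -(8/53)    [61 ≡ 8 mod 53]
  = (1/53)    [53 ≡ 5 mod 8 ⇒ (2/53)^3 = -1]
  = 1    [(1/53) = 1]
Product: (0)·(1) = 0.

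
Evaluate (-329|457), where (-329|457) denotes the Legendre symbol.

1

(-329|457)
  = (128|457)    [-329 ≡ 128 mod 457]
  = (1|457)    [457 ≡ 1 mod 8 ⇒ (2|457)^7 = +1]
  = 1    [(1|457) = 1]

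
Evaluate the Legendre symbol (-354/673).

-1

Pull out -1: (-354/673) = (-1/673)·(354/673). Since 673 ≡ 1 (mod 4), (-1/673) = +1. Now have (354/673).
Factor out 2: 354 = 2·177. Since 673 ≡ 1 (mod 8), (2/673) = +1. Now have (177/673).
177 ≡ 1 (mod 4), so quadratic reciprocity gives (177/673) = (673/177). Reduce: 673 ≡ 142 (mod 177). Now have (142/177).
Factor out 2: 142 = 2·71. Since 177 ≡ 1 (mod 8), (2/177) = +1. Now have (71/177).
177 ≡ 1 (mod 4), so quadratic reciprocity gives (71/177) = (177/71). Reduce: 177 ≡ 35 (mod 71). Now have (35/71).
Both 35 ≡ 3 and 71 ≡ 3 (mod 4), so reciprocity gives (35/71) = -(71/35). Reduce: 71 ≡ 1 (mod 35). Now have -(1/35).
(1/35) = 1. Collecting the sign factors: -1.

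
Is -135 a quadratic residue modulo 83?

Pull out -1: (-135|83) = (-1|83)·(135|83). Since 83 ≡ 3 (mod 4), (-1|83) = -1. Now have -(135|83).
Reduce the numerator: 135 ≡ 52 (mod 83), so (135|83) = (52|83).
Factor out 2: 52 = 2^2·13. Since 83 ≡ 3 (mod 8), (2|83) = -1, and (2|83)^2 = +1. Now have -(13|83).
13 ≡ 1 (mod 4), so quadratic reciprocity gives (13|83) = (83|13). Reduce: 83 ≡ 5 (mod 13). Now have -(5|13).
5 ≡ 1 (mod 4), so quadratic reciprocity gives (5|13) = (13|5). Reduce: 13 ≡ 3 (mod 5). Now have -(3|5).
5 ≡ 1 (mod 4), so quadratic reciprocity gives (3|5) = (5|3). Reduce: 5 ≡ 2 (mod 3). Now have -(2|3).
Factor out 2: 2 = 2. Since 3 ≡ 3 (mod 8), (2|3) = -1. Now have (1|3).
(1|3) = 1. Collecting the sign factors: 1.
The Legendre symbol is 1, so x^2 ≡ -135 (mod 83) has solution.

yes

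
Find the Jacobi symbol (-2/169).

(-2/169)
  = (2/169)    [169 ≡ 1 mod 4 ⇒ (-1/169) = +1]
  = (1/169)    [169 ≡ 1 mod 8 ⇒ (2/169) = +1]
  = 1    [(1/169) = 1]

1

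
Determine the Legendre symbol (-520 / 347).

-1

(-520 / 347)
  = -(520 / 347)    [347 ≡ 3 mod 4 ⇒ (-1 / 347) = -1]
  = -(173 / 347)    [520 ≡ 173 mod 347]
  = -(347 / 173)    [QR: 173 ≡ 1 mod 4, sign kept]
  = -(1 / 173)    [347 ≡ 1 mod 173]
  = -1    [(1 / 173) = 1]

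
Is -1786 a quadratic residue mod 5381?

(-1786/5381)
  = (1786/5381)    [5381 ≡ 1 mod 4 ⇒ (-1/5381) = +1]
  = -(893/5381)    [5381 ≡ 5 mod 8 ⇒ (2/5381) = -1]
  = -(5381/893)    [QR: 893 ≡ 1 mod 4, sign kept]
  = -(23/893)    [5381 ≡ 23 mod 893]
  = -(893/23)    [QR: 893 ≡ 1 mod 4, sign kept]
  = -(19/23)    [893 ≡ 19 mod 23]
  = (23/19)    [QR: both ≡ 3 mod 4, sign flips]
  = (4/19)    [23 ≡ 4 mod 19]
  = (1/19)    [19 ≡ 3 mod 8 ⇒ (2/19)^2 = +1]
  = 1    [(1/19) = 1]
(-1786/5381) = 1, and 5381 is prime, so -1786 is a quadratic residue mod 5381.

yes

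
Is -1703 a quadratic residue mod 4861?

no

Reduce the numerator: -1703 ≡ 3158 (mod 4861), so (-1703/4861) = (3158/4861).
Factor out 2: 3158 = 2·1579. Since 4861 ≡ 5 (mod 8), (2/4861) = -1. Now have -(1579/4861).
4861 ≡ 1 (mod 4), so quadratic reciprocity gives (1579/4861) = (4861/1579). Reduce: 4861 ≡ 124 (mod 1579). Now have -(124/1579).
Factor out 2: 124 = 2^2·31. Since 1579 ≡ 3 (mod 8), (2/1579) = -1, and (2/1579)^2 = +1. Now have -(31/1579).
Both 31 ≡ 3 and 1579 ≡ 3 (mod 4), so reciprocity gives (31/1579) = -(1579/31). Reduce: 1579 ≡ 29 (mod 31). Now have (29/31).
29 ≡ 1 (mod 4), so quadratic reciprocity gives (29/31) = (31/29). Reduce: 31 ≡ 2 (mod 29). Now have (2/29).
Factor out 2: 2 = 2. Since 29 ≡ 5 (mod 8), (2/29) = -1. Now have -(1/29).
(1/29) = 1. Collecting the sign factors: -1.
(-1703/4861) = -1, and 4861 is prime, so -1703 is not a quadratic residue mod 4861.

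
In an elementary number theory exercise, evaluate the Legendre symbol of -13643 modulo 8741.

-1

(-13643|8741)
  = (3839|8741)    [-13643 ≡ 3839 mod 8741]
  = (8741|3839)    [QR: 8741 ≡ 1 mod 4, sign kept]
  = (1063|3839)    [8741 ≡ 1063 mod 3839]
  = -(3839|1063)    [QR: both ≡ 3 mod 4, sign flips]
  = -(650|1063)    [3839 ≡ 650 mod 1063]
  = -(325|1063)    [1063 ≡ 7 mod 8 ⇒ (2|1063) = +1]
  = -(1063|325)    [QR: 325 ≡ 1 mod 4, sign kept]
  = -(88|325)    [1063 ≡ 88 mod 325]
  = (11|325)    [325 ≡ 5 mod 8 ⇒ (2|325)^3 = -1]
  = (325|11)    [QR: 325 ≡ 1 mod 4, sign kept]
  = (6|11)    [325 ≡ 6 mod 11]
  = -(3|11)    [11 ≡ 3 mod 8 ⇒ (2|11) = -1]
  = (11|3)    [QR: both ≡ 3 mod 4, sign flips]
  = (2|3)    [11 ≡ 2 mod 3]
  = -(1|3)    [3 ≡ 3 mod 8 ⇒ (2|3) = -1]
  = -1    [(1|3) = 1]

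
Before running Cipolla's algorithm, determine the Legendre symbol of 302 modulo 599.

(302/599)
  = (151/599)    [599 ≡ 7 mod 8 ⇒ (2/599) = +1]
  = -(599/151)    [QR: both ≡ 3 mod 4, sign flips]
  = -(146/151)    [599 ≡ 146 mod 151]
  = -(73/151)    [151 ≡ 7 mod 8 ⇒ (2/151) = +1]
  = -(151/73)    [QR: 73 ≡ 1 mod 4, sign kept]
  = -(5/73)    [151 ≡ 5 mod 73]
  = -(73/5)    [QR: 5 ≡ 1 mod 4, sign kept]
  = -(3/5)    [73 ≡ 3 mod 5]
  = -(5/3)    [QR: 5 ≡ 1 mod 4, sign kept]
  = -(2/3)    [5 ≡ 2 mod 3]
  = (1/3)    [3 ≡ 3 mod 8 ⇒ (2/3) = -1]
  = 1    [(1/3) = 1]

1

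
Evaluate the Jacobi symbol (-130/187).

(-130/187)
  = -(130/187)    [187 ≡ 3 mod 4 ⇒ (-1/187) = -1]
  = (65/187)    [187 ≡ 3 mod 8 ⇒ (2/187) = -1]
  = (187/65)    [QR: 65 ≡ 1 mod 4, sign kept]
  = (57/65)    [187 ≡ 57 mod 65]
  = (65/57)    [QR: 57 ≡ 1 mod 4, sign kept]
  = (8/57)    [65 ≡ 8 mod 57]
  = (1/57)    [57 ≡ 1 mod 8 ⇒ (2/57)^3 = +1]
  = 1    [(1/57) = 1]

1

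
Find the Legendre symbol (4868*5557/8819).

1

By multiplicativity, (4868·5557/8819) = (4868/8819)·(5557/8819).
First factor (4868/8819):
(4868/8819)
  = (1217/8819)    [8819 ≡ 3 mod 8 ⇒ (2/8819)^2 = +1]
  = (8819/1217)    [QR: 1217 ≡ 1 mod 4, sign kept]
  = (300/1217)    [8819 ≡ 300 mod 1217]
  = (75/1217)    [1217 ≡ 1 mod 8 ⇒ (2/1217)^2 = +1]
  = (1217/75)    [QR: 1217 ≡ 1 mod 4, sign kept]
  = (17/75)    [1217 ≡ 17 mod 75]
  = (75/17)    [QR: 17 ≡ 1 mod 4, sign kept]
  = (7/17)    [75 ≡ 7 mod 17]
  = (17/7)    [QR: 17 ≡ 1 mod 4, sign kept]
  = (3/7)    [17 ≡ 3 mod 7]
  = -(7/3)    [QR: both ≡ 3 mod 4, sign flips]
  = -(1/3)    [7 ≡ 1 mod 3]
  = -1    [(1/3) = 1]
Second factor (5557/8819):
(5557/8819)
  = (8819/5557)    [QR: 5557 ≡ 1 mod 4, sign kept]
  = (3262/5557)    [8819 ≡ 3262 mod 5557]
  = -(1631/5557)    [5557 ≡ 5 mod 8 ⇒ (2/5557) = -1]
  = -(5557/1631)    [QR: 5557 ≡ 1 mod 4, sign kept]
  = -(664/1631)    [5557 ≡ 664 mod 1631]
  = -(83/1631)    [1631 ≡ 7 mod 8 ⇒ (2/1631)^3 = +1]
  = (1631/83)    [QR: both ≡ 3 mod 4, sign flips]
  = (54/83)    [1631 ≡ 54 mod 83]
  = -(27/83)    [83 ≡ 3 mod 8 ⇒ (2/83) = -1]
  = (83/27)    [QR: both ≡ 3 mod 4, sign flips]
  = (2/27)    [83 ≡ 2 mod 27]
  = -(1/27)    [27 ≡ 3 mod 8 ⇒ (2/27) = -1]
  = -1    [(1/27) = 1]
Product: (-1)·(-1) = 1.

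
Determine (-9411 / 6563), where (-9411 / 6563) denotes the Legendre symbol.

-1

(-9411 / 6563)
  = -(9411 / 6563)    [6563 ≡ 3 mod 4 ⇒ (-1 / 6563) = -1]
  = -(2848 / 6563)    [9411 ≡ 2848 mod 6563]
  = (89 / 6563)    [6563 ≡ 3 mod 8 ⇒ (2 / 6563)^5 = -1]
  = (6563 / 89)    [QR: 89 ≡ 1 mod 4, sign kept]
  = (66 / 89)    [6563 ≡ 66 mod 89]
  = (33 / 89)    [89 ≡ 1 mod 8 ⇒ (2 / 89) = +1]
  = (89 / 33)    [QR: 33 ≡ 1 mod 4, sign kept]
  = (23 / 33)    [89 ≡ 23 mod 33]
  = (33 / 23)    [QR: 33 ≡ 1 mod 4, sign kept]
  = (10 / 23)    [33 ≡ 10 mod 23]
  = (5 / 23)    [23 ≡ 7 mod 8 ⇒ (2 / 23) = +1]
  = (23 / 5)    [QR: 5 ≡ 1 mod 4, sign kept]
  = (3 / 5)    [23 ≡ 3 mod 5]
  = (5 / 3)    [QR: 5 ≡ 1 mod 4, sign kept]
  = (2 / 3)    [5 ≡ 2 mod 3]
  = -(1 / 3)    [3 ≡ 3 mod 8 ⇒ (2 / 3) = -1]
  = -1    [(1 / 3) = 1]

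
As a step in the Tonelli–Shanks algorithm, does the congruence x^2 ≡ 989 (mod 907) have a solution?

Reduce the numerator: 989 ≡ 82 (mod 907), so (989/907) = (82/907).
Factor out 2: 82 = 2·41. Since 907 ≡ 3 (mod 8), (2/907) = -1. Now have -(41/907).
41 ≡ 1 (mod 4), so quadratic reciprocity gives (41/907) = (907/41). Reduce: 907 ≡ 5 (mod 41). Now have -(5/41).
5 ≡ 1 (mod 4), so quadratic reciprocity gives (5/41) = (41/5). Reduce: 41 ≡ 1 (mod 5). Now have -(1/5).
(1/5) = 1. Collecting the sign factors: -1.
(989/907) = -1, and 907 is prime, so 989 is not a quadratic residue mod 907.

no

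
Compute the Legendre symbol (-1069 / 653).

-1

Reduce the numerator: -1069 ≡ 237 (mod 653), so (-1069 / 653) = (237 / 653).
237 ≡ 1 (mod 4), so quadratic reciprocity gives (237 / 653) = (653 / 237). Reduce: 653 ≡ 179 (mod 237). Now have (179 / 237).
237 ≡ 1 (mod 4), so quadratic reciprocity gives (179 / 237) = (237 / 179). Reduce: 237 ≡ 58 (mod 179). Now have (58 / 179).
Factor out 2: 58 = 2·29. Since 179 ≡ 3 (mod 8), (2 / 179) = -1. Now have -(29 / 179).
29 ≡ 1 (mod 4), so quadratic reciprocity gives (29 / 179) = (179 / 29). Reduce: 179 ≡ 5 (mod 29). Now have -(5 / 29).
5 ≡ 1 (mod 4), so quadratic reciprocity gives (5 / 29) = (29 / 5). Reduce: 29 ≡ 4 (mod 5). Now have -(4 / 5).
Factor out 2: 4 = 2^2. Since 5 ≡ 5 (mod 8), (2 / 5) = -1, and (2 / 5)^2 = +1. Now have -(1 / 5).
(1 / 5) = 1. Collecting the sign factors: -1.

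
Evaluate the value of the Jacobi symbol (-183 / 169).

1

(-183 / 169)
  = (183 / 169)    [169 ≡ 1 mod 4 ⇒ (-1 / 169) = +1]
  = (14 / 169)    [183 ≡ 14 mod 169]
  = (7 / 169)    [169 ≡ 1 mod 8 ⇒ (2 / 169) = +1]
  = (169 / 7)    [QR: 169 ≡ 1 mod 4, sign kept]
  = (1 / 7)    [169 ≡ 1 mod 7]
  = 1    [(1 / 7) = 1]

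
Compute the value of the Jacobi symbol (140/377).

Factor out 2: 140 = 2^2·35. Since 377 ≡ 1 (mod 8), (2/377) = +1, and (2/377)^2 = +1. Now have (35/377).
377 ≡ 1 (mod 4), so quadratic reciprocity gives (35/377) = (377/35). Reduce: 377 ≡ 27 (mod 35). Now have (27/35).
Both 27 ≡ 3 and 35 ≡ 3 (mod 4), so reciprocity gives (27/35) = -(35/27). Reduce: 35 ≡ 8 (mod 27). Now have -(8/27).
Factor out 2: 8 = 2^3. Since 27 ≡ 3 (mod 8), (2/27) = -1, and (2/27)^3 = -1. Now have (1/27).
(1/27) = 1. Collecting the sign factors: 1.

1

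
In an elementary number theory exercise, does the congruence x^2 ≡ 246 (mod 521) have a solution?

(246/521)
  = (123/521)    [521 ≡ 1 mod 8 ⇒ (2/521) = +1]
  = (521/123)    [QR: 521 ≡ 1 mod 4, sign kept]
  = (29/123)    [521 ≡ 29 mod 123]
  = (123/29)    [QR: 29 ≡ 1 mod 4, sign kept]
  = (7/29)    [123 ≡ 7 mod 29]
  = (29/7)    [QR: 29 ≡ 1 mod 4, sign kept]
  = (1/7)    [29 ≡ 1 mod 7]
  = 1    [(1/7) = 1]
(246/521) = 1, and 521 is prime, so 246 is a quadratic residue mod 521.

yes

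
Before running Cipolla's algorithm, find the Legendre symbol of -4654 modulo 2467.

(-4654 / 2467)
  = (280 / 2467)    [-4654 ≡ 280 mod 2467]
  = -(35 / 2467)    [2467 ≡ 3 mod 8 ⇒ (2 / 2467)^3 = -1]
  = (2467 / 35)    [QR: both ≡ 3 mod 4, sign flips]
  = (17 / 35)    [2467 ≡ 17 mod 35]
  = (35 / 17)    [QR: 17 ≡ 1 mod 4, sign kept]
  = (1 / 17)    [35 ≡ 1 mod 17]
  = 1    [(1 / 17) = 1]

1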